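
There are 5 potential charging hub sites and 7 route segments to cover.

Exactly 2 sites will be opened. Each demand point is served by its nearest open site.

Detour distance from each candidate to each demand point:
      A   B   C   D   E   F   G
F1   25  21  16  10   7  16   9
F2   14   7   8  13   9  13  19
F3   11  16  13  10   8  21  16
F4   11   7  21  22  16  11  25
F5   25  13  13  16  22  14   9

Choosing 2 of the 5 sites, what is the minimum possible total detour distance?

Open {F1, F2}.
  A→F2 14, B→F2 7, C→F2 8, D→F1 10, E→F1 7, F→F2 13, G→F1 9  ⇒ total 68.
Compare {F1, F4}: total 71.
Compare {F2, F3}: total 73.
No size-2 selection does better; minimum is 68.

68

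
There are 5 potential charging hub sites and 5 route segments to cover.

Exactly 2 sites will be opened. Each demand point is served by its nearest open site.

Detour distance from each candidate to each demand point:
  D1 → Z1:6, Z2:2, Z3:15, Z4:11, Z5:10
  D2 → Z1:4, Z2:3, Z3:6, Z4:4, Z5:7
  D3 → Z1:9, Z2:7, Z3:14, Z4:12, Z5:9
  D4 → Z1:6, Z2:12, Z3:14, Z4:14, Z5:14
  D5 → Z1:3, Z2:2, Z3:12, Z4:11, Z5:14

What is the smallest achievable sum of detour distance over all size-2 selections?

22

Open {D2, D5}.
  Z1→D5 3, Z2→D5 2, Z3→D2 6, Z4→D2 4, Z5→D2 7  ⇒ total 22.
Compare {D1, D2}: total 23.
Compare {D2, D3}: total 24.
No size-2 selection does better; minimum is 22.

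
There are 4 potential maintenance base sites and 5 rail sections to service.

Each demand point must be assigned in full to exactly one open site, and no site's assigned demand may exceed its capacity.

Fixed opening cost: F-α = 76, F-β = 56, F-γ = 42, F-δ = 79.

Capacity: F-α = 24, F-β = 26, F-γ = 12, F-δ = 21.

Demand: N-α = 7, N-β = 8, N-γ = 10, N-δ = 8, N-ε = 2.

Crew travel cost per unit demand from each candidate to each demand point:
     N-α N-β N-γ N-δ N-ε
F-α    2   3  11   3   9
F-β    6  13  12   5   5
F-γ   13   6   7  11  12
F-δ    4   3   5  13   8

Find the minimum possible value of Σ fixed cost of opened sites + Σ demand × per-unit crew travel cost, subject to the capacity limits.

Open {F-α, F-γ}; cheapest assignment that respects the capacities:
  F-α (cap 24, load 23): N-α, N-β, N-δ — cost 7×2 + 8×3 + 8×3 = 62
  F-γ (cap 12, load 12): N-γ, N-ε — cost 10×7 + 2×12 = 94
  Shipping 156, fixed 118 → total 274.
  Any other capacity-feasible assignment to {F-α, F-γ} ships for at least 156.
Compare {F-α, F-δ}: its best feasible assignment gives total 283.
Compare {F-β, F-δ}: its best feasible assignment gives total 301.
Every other set of open sites that can feasibly serve all demand totals ≥ 283 even under its best assignment. Minimum: 274.

274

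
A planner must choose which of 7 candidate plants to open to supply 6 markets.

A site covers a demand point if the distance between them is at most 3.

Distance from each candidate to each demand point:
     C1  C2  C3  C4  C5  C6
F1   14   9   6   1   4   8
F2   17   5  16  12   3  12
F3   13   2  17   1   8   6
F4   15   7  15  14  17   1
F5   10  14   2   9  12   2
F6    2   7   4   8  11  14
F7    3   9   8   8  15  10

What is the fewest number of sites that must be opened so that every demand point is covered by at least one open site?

4

Coverage sets (demand points within 3 of each site):
  F1: {C4}
  F2: {C5}
  F3: {C2, C4}
  F4: {C6}
  F5: {C3, C6}
  F6: {C1}
  F7: {C1}
No 3 sites suffice: every size-3 union leaves at least one demand point uncovered.
But {F2, F3, F5, F6} covers everything, so the minimum is 4.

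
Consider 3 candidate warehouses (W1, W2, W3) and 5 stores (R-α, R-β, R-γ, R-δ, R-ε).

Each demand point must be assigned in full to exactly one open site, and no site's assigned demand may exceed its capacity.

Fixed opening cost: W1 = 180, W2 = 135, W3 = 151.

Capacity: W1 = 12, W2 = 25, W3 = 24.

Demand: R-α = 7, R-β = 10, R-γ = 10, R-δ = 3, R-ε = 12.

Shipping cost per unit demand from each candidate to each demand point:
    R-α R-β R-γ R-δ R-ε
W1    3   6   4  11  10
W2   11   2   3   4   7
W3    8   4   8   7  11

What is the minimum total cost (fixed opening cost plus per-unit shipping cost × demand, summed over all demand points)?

508

Open {W2, W3}; cheapest assignment that respects the capacities:
  W2 (cap 25, load 25): R-γ, R-δ, R-ε — cost 10×3 + 3×4 + 12×7 = 126
  W3 (cap 24, load 17): R-α, R-β — cost 7×8 + 10×4 = 96
  Shipping 222, fixed 286 → total 508.
  Any other capacity-feasible assignment to {W2, W3} ships for at least 222.
Compare {W1, W2, W3}: its best feasible assignment gives total 653.
Every other set of open sites that can feasibly serve all demand totals ≥ 653 even under its best assignment. Minimum: 508.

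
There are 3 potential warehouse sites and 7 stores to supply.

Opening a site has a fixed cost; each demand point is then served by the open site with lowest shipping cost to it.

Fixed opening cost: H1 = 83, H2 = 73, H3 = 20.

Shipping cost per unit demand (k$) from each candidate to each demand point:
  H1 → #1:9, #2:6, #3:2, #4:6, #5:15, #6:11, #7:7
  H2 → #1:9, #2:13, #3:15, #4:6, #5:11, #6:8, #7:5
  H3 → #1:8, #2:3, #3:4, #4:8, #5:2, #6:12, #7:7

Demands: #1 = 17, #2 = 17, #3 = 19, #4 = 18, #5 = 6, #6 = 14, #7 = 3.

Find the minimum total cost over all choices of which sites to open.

Open {H2, H3}: assign each demand point to its cheapest open site.
  #1→H3 17×8=136, #2→H3 17×3=51, #3→H3 19×4=76, #4→H2 18×6=108, #5→H3 6×2=12, #6→H2 14×8=112, #7→H2 3×5=15
  shipping cost 510, fixed 93 → total 603.
Compare {H1, H3}: shipping cost 520 + fixed 103 = 623.
Compare {H3}: shipping cost 608 + fixed 20 = 628.
Compare {H1, H2, H3}: shipping cost 472 + fixed 176 = 648.
All other subsets cost ≥ 623. Minimum total cost: 603.

603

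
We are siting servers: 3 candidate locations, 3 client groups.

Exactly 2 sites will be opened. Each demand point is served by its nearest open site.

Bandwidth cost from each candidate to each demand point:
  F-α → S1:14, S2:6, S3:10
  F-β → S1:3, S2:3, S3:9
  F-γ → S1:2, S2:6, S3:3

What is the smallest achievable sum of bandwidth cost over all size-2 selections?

Open {F-β, F-γ}.
  S1→F-γ 2, S2→F-β 3, S3→F-γ 3  ⇒ total 8.
Compare {F-α, F-γ}: total 11.
Compare {F-α, F-β}: total 15.

8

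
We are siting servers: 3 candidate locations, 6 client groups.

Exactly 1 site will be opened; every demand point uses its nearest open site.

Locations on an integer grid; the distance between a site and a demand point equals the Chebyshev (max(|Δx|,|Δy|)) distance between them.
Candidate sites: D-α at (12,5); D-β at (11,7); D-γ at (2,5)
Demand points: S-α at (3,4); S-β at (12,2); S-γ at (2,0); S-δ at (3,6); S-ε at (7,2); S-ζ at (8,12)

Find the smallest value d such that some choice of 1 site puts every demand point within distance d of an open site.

9

Open {D-β}.
  Farthest demand point is S-γ at distance 9 (to D-β); all others are ≤ 9.
With {D-α} the worst case is 10.
With {D-γ} the worst case is 10.
No size-1 selection achieves below 9.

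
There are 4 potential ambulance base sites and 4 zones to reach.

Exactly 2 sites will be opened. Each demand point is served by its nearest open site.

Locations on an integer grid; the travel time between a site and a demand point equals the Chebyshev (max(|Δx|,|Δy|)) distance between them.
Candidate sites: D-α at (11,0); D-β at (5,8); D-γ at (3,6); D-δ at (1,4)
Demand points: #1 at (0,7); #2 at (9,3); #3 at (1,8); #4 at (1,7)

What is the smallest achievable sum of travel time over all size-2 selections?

Open {D-α, D-γ}.
  #1→D-γ 3, #2→D-α 3, #3→D-γ 2, #4→D-γ 2  ⇒ total 10.
Compare {D-β, D-γ}: total 12.
Compare {D-α, D-δ}: total 13.
No size-2 selection does better; minimum is 10.

10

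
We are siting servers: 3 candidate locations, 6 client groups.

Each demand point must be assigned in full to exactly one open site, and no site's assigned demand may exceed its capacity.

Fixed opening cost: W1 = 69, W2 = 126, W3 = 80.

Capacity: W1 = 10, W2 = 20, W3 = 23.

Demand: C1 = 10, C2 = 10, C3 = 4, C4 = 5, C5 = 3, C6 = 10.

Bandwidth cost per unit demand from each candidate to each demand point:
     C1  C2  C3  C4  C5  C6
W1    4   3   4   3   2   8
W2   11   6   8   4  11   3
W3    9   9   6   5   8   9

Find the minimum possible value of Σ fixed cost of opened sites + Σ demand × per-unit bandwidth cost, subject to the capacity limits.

Open {W2, W3}; cheapest assignment that respects the capacities:
  W2 (cap 20, load 20): C2, C6 — cost 10×6 + 10×3 = 90
  W3 (cap 23, load 22): C1, C3, C4, C5 — cost 10×9 + 4×6 + 5×5 + 3×8 = 163
  Shipping 253, fixed 206 → total 459.
  Any other capacity-feasible assignment to {W2, W3} ships for at least 253.
Compare {W1, W2, W3}: its best feasible assignment gives total 478.
Every other set of open sites that can feasibly serve all demand totals ≥ 478 even under its best assignment. Minimum: 459.

459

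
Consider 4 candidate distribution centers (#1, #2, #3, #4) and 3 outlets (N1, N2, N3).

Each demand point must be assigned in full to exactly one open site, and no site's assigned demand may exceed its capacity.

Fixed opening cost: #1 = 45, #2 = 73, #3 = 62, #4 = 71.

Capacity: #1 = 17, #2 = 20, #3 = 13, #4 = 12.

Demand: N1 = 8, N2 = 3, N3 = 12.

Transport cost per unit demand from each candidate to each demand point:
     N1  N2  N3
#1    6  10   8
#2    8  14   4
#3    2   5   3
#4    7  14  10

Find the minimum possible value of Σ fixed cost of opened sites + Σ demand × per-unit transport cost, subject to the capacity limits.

214

Open {#2, #3}; cheapest assignment that respects the capacities:
  #2 (cap 20, load 12): N3 — cost 12×4 = 48
  #3 (cap 13, load 11): N1, N2 — cost 8×2 + 3×5 = 31
  Shipping 79, fixed 135 → total 214.
  Any other capacity-feasible assignment to {#2, #3} ships for at least 79.
Compare {#1, #3}: its best feasible assignment gives total 221.
Compare {#1, #2}: its best feasible assignment gives total 244.
Every other set of open sites that can feasibly serve all demand totals ≥ 221 even under its best assignment. Minimum: 214.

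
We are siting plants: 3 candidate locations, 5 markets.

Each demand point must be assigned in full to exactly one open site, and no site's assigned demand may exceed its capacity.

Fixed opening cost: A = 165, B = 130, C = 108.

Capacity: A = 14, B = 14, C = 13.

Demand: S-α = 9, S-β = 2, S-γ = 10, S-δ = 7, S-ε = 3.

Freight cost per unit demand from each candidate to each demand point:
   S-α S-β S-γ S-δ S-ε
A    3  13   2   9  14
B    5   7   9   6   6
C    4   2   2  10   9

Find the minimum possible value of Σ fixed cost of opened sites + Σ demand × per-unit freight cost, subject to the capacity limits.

Open {A, B, C}; cheapest assignment that respects the capacities:
  A (cap 14, load 9): S-α — cost 9×3 = 27
  B (cap 14, load 10): S-δ, S-ε — cost 7×6 + 3×6 = 60
  C (cap 13, load 12): S-β, S-γ — cost 2×2 + 10×2 = 24
  Shipping 111, fixed 403 → total 514.
  Any other capacity-feasible assignment to {A, B, C} ships for at least 111.
Total demand is 31 and no other set of sites has combined capacity ≥ 31, so {A, B, C} is the only feasible choice of open sites. Minimum: 514.

514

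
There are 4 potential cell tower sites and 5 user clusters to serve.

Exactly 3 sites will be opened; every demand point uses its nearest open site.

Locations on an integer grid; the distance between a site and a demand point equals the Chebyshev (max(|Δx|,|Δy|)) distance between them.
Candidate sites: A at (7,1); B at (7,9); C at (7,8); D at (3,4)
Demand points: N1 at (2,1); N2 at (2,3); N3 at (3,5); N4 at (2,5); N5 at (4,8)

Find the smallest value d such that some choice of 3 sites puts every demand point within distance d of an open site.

3

Open {A, B, D}.
  Farthest demand point is N1 at distance 3 (to D); all others are ≤ 3.
With {A, C, D} the worst case is 3.
With {B, C, D} the worst case is 3.
No size-3 selection achieves below 3.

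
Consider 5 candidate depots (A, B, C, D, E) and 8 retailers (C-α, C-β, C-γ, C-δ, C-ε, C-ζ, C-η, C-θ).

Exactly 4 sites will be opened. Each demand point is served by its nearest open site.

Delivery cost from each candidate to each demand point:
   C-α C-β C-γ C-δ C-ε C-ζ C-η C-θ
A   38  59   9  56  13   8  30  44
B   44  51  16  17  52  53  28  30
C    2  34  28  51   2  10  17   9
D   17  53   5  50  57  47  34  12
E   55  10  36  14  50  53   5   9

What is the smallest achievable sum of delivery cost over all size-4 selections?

Open {A, C, D, E}.
  C-α→C 2, C-β→E 10, C-γ→D 5, C-δ→E 14, C-ε→C 2, C-ζ→A 8, C-η→E 5, C-θ→C 9  ⇒ total 55.
Compare {B, C, D, E}: total 57.
Compare {A, B, C, E}: total 59.
No size-4 selection does better; minimum is 55.

55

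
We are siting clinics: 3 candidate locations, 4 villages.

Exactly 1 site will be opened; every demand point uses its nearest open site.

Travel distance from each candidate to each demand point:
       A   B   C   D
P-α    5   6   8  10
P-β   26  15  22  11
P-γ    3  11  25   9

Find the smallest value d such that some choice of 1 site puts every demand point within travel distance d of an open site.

Open {P-α}.
  Farthest demand point is D at travel distance 10 (to P-α); all others are ≤ 10.
With {P-γ} the worst case is 25.
With {P-β} the worst case is 26.
No size-1 selection achieves below 10.

10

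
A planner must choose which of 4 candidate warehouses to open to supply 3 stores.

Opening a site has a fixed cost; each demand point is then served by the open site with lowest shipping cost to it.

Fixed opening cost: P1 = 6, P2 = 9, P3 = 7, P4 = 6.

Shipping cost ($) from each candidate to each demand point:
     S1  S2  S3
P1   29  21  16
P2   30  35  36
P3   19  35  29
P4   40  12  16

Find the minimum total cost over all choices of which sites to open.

60

Open {P3, P4}: assign each demand point to its cheapest open site.
  S1→P3 19, S2→P4 12, S3→P4 16
  shipping cost 47, fixed 13 → total 60.
Compare {P1, P3, P4}: shipping cost 47 + fixed 19 = 66.
Compare {P1, P3}: shipping cost 56 + fixed 13 = 69.
Compare {P1, P4}: shipping cost 57 + fixed 12 = 69.
All other subsets cost ≥ 66. Minimum total cost: 60.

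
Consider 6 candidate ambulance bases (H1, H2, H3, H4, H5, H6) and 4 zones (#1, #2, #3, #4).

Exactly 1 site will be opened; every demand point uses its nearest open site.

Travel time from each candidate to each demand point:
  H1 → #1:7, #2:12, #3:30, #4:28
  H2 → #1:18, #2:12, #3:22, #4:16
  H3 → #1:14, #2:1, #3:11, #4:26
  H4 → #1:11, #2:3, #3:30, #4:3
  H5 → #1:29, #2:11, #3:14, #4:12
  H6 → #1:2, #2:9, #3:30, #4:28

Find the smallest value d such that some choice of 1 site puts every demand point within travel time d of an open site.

22

Open {H2}.
  Farthest demand point is #3 at travel time 22 (to H2); all others are ≤ 22.
With {H3} the worst case is 26.
With {H5} the worst case is 29.
No size-1 selection achieves below 22.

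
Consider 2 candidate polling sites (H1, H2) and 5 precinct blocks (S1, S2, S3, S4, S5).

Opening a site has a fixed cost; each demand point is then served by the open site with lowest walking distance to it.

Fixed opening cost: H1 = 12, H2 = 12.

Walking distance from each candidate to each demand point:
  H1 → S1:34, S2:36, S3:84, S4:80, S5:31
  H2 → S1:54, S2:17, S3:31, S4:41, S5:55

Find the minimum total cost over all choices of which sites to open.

178

Open {H1, H2}: assign each demand point to its cheapest open site.
  S1→H1 34, S2→H2 17, S3→H2 31, S4→H2 41, S5→H1 31
  walking distance 154, fixed 24 → total 178.
Compare {H2}: walking distance 198 + fixed 12 = 210.
Compare {H1}: walking distance 265 + fixed 12 = 277.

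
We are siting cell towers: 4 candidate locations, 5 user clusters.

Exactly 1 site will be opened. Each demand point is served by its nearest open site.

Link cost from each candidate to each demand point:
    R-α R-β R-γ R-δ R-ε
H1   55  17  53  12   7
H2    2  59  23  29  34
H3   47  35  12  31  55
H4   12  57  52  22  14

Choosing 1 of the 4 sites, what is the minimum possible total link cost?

Open {H1}.
  R-α→H1 55, R-β→H1 17, R-γ→H1 53, R-δ→H1 12, R-ε→H1 7  ⇒ total 144.
Compare {H2}: total 147.
Compare {H4}: total 157.
No size-1 selection does better; minimum is 144.

144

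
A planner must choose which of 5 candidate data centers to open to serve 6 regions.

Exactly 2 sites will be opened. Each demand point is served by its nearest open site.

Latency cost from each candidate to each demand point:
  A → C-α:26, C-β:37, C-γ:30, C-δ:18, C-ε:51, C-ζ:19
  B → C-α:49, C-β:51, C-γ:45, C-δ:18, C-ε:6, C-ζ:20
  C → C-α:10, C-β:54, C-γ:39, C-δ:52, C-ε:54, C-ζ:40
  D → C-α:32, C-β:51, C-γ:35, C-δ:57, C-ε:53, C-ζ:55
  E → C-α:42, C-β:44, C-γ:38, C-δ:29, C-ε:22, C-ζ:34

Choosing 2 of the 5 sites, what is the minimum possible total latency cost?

Open {A, B}.
  C-α→A 26, C-β→A 37, C-γ→A 30, C-δ→A 18, C-ε→B 6, C-ζ→A 19  ⇒ total 136.
Compare {B, C}: total 144.
Compare {A, E}: total 152.
No size-2 selection does better; minimum is 136.

136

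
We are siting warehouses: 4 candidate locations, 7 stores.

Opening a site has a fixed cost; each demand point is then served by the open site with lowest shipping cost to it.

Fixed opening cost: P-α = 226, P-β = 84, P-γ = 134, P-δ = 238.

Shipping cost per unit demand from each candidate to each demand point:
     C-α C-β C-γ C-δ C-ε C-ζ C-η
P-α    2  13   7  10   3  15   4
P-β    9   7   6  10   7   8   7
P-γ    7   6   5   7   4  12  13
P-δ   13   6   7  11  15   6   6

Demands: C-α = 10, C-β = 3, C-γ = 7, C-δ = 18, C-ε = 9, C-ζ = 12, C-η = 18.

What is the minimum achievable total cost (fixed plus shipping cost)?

Open {P-β}: assign each demand point to its cheapest open site.
  C-α→P-β 10×9=90, C-β→P-β 3×7=21, C-γ→P-β 7×6=42, C-δ→P-β 18×10=180, C-ε→P-β 9×7=63, C-ζ→P-β 12×8=96, C-η→P-β 18×7=126
  shipping cost 618, fixed 84 → total 702.
Compare {P-β, P-γ}: shipping cost 507 + fixed 218 = 725.
Compare {P-α, P-β}: shipping cost 458 + fixed 310 = 768.
Compare {P-α}: shipping cost 567 + fixed 226 = 793.
All other subsets cost ≥ 725. Minimum total cost: 702.

702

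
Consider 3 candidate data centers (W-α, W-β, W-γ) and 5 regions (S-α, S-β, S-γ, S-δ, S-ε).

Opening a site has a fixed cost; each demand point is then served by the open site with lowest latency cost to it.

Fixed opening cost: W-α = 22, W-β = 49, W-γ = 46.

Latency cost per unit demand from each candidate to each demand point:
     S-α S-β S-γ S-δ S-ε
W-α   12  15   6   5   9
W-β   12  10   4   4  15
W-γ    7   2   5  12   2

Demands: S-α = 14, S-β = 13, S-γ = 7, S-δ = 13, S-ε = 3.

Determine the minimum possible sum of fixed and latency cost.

298

Open {W-α, W-γ}: assign each demand point to its cheapest open site.
  S-α→W-γ 14×7=98, S-β→W-γ 13×2=26, S-γ→W-γ 7×5=35, S-δ→W-α 13×5=65, S-ε→W-γ 3×2=6
  latency cost 230, fixed 68 → total 298.
Compare {W-β, W-γ}: latency cost 210 + fixed 95 = 305.
Compare {W-α, W-β, W-γ}: latency cost 210 + fixed 117 = 327.
Compare {W-γ}: latency cost 321 + fixed 46 = 367.
All other subsets cost ≥ 305. Minimum total cost: 298.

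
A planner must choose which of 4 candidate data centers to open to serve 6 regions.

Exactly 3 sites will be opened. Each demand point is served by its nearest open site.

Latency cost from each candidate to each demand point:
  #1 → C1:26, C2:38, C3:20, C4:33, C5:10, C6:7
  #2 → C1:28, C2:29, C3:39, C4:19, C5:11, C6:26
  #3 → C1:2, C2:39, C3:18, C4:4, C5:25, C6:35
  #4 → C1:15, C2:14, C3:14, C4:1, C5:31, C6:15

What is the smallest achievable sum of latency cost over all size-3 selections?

48

Open {#1, #3, #4}.
  C1→#3 2, C2→#4 14, C3→#4 14, C4→#4 1, C5→#1 10, C6→#1 7  ⇒ total 48.
Compare {#2, #3, #4}: total 57.
Compare {#1, #2, #4}: total 61.
No size-3 selection does better; minimum is 48.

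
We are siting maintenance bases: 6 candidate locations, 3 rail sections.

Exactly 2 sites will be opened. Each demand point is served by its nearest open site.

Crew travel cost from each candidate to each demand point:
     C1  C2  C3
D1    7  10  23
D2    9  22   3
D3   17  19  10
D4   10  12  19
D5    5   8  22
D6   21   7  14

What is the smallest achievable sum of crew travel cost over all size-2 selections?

16

Open {D2, D5}.
  C1→D5 5, C2→D5 8, C3→D2 3  ⇒ total 16.
Compare {D2, D6}: total 19.
Compare {D1, D2}: total 20.
No size-2 selection does better; minimum is 16.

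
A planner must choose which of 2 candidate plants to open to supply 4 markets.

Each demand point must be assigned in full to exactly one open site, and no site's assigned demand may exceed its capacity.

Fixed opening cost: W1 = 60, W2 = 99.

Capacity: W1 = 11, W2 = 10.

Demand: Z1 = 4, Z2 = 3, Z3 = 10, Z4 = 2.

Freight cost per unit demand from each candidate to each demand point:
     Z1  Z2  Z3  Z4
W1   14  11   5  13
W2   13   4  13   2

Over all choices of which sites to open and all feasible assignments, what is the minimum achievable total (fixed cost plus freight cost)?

Open {W1, W2}; cheapest assignment that respects the capacities:
  W1 (cap 11, load 10): Z3 — cost 10×5 = 50
  W2 (cap 10, load 9): Z1, Z2, Z4 — cost 4×13 + 3×4 + 2×2 = 68
  Shipping 118, fixed 159 → total 277.
  Any other capacity-feasible assignment to {W1, W2} ships for at least 118.
Total demand is 19 and no other set of sites has combined capacity ≥ 19, so {W1, W2} is the only feasible choice of open sites. Minimum: 277.

277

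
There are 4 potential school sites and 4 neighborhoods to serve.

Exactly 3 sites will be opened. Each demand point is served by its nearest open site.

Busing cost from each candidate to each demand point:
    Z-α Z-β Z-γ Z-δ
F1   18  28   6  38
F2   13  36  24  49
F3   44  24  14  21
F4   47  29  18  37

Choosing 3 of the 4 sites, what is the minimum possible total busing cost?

Open {F1, F2, F3}.
  Z-α→F2 13, Z-β→F3 24, Z-γ→F1 6, Z-δ→F3 21  ⇒ total 64.
Compare {F1, F3, F4}: total 69.
Compare {F2, F3, F4}: total 72.
No size-3 selection does better; minimum is 64.

64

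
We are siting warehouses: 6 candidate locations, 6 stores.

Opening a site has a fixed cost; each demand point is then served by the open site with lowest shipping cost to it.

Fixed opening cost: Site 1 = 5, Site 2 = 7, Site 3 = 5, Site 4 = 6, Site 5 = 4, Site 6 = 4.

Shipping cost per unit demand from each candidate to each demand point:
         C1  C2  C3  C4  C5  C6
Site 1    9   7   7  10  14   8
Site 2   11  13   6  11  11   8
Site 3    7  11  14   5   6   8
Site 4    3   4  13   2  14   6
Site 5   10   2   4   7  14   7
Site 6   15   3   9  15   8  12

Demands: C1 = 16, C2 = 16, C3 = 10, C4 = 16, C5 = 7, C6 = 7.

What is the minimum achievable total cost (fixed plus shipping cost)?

251

Open {Site 3, Site 4, Site 5}: assign each demand point to its cheapest open site.
  C1→Site 4 16×3=48, C2→Site 5 16×2=32, C3→Site 5 10×4=40, C4→Site 4 16×2=32, C5→Site 3 7×6=42, C6→Site 4 7×6=42
  shipping cost 236, fixed 15 → total 251.
Compare {Site 3, Site 4, Site 5, Site 6}: shipping cost 236 + fixed 19 = 255.
Compare {Site 1, Site 3, Site 4, Site 5}: shipping cost 236 + fixed 20 = 256.
Compare {Site 2, Site 3, Site 4, Site 5}: shipping cost 236 + fixed 22 = 258.
All other subsets cost ≥ 255. Minimum total cost: 251.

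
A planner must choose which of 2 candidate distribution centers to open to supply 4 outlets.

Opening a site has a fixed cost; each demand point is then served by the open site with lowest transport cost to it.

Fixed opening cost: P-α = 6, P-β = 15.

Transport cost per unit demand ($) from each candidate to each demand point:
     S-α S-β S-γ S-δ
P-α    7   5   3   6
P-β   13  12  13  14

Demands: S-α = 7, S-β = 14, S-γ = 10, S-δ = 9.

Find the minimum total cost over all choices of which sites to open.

209

Open {P-α}: assign each demand point to its cheapest open site.
  S-α→P-α 7×7=49, S-β→P-α 14×5=70, S-γ→P-α 10×3=30, S-δ→P-α 9×6=54
  transport cost 203, fixed 6 → total 209.
Compare {P-α, P-β}: transport cost 203 + fixed 21 = 224.
Compare {P-β}: transport cost 515 + fixed 15 = 530.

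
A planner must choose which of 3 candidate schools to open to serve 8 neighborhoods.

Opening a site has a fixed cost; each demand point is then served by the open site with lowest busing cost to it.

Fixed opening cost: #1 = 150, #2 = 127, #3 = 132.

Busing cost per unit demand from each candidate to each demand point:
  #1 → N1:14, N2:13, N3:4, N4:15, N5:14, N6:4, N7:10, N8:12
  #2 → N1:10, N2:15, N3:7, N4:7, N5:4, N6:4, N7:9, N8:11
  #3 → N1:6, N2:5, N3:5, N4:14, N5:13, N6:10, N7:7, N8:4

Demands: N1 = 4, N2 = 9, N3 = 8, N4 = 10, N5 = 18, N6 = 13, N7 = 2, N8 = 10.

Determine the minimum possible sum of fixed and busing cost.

Open {#2, #3}: assign each demand point to its cheapest open site.
  N1→#3 4×6=24, N2→#3 9×5=45, N3→#3 8×5=40, N4→#2 10×7=70, N5→#2 18×4=72, N6→#2 13×4=52, N7→#3 2×7=14, N8→#3 10×4=40
  busing cost 357, fixed 259 → total 616.
Compare {#2}: busing cost 553 + fixed 127 = 680.
Compare {#1, #2, #3}: busing cost 349 + fixed 409 = 758.
Compare {#1, #2}: busing cost 511 + fixed 277 = 788.
All other subsets cost ≥ 680. Minimum total cost: 616.

616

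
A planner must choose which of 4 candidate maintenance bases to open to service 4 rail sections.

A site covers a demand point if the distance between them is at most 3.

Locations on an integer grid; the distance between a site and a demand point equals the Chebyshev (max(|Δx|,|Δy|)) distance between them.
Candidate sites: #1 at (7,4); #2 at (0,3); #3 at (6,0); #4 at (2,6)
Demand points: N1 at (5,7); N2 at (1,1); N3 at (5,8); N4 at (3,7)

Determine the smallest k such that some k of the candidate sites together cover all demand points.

Coverage sets (demand points within 3 of each site):
  #1: {N1}
  #2: {N2}
  #3: {}
  #4: {N1, N3, N4}
No single site covers all 4 demand points.
But {#2, #4} covers everything, so the minimum is 2.

2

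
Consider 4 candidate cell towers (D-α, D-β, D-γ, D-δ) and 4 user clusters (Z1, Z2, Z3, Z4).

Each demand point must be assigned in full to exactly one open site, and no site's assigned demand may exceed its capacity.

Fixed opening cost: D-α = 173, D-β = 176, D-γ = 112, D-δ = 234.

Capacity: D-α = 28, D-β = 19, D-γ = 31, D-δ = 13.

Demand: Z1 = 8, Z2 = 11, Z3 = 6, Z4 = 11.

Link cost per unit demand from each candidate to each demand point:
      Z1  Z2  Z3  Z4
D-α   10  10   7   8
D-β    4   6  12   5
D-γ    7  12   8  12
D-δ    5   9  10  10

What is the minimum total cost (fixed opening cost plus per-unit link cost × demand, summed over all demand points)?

Open {D-β, D-γ}; cheapest assignment that respects the capacities:
  D-β (cap 19, load 19): Z1, Z4 — cost 8×4 + 11×5 = 87
  D-γ (cap 31, load 17): Z2, Z3 — cost 11×12 + 6×8 = 180
  Shipping 267, fixed 288 → total 555.
  Any other capacity-feasible assignment to {D-β, D-γ} ships for at least 267.
Compare {D-α, D-β}: its best feasible assignment gives total 577.
Compare {D-α, D-γ}: its best feasible assignment gives total 581.
Every other set of open sites that can feasibly serve all demand totals ≥ 577 even under its best assignment. Minimum: 555.

555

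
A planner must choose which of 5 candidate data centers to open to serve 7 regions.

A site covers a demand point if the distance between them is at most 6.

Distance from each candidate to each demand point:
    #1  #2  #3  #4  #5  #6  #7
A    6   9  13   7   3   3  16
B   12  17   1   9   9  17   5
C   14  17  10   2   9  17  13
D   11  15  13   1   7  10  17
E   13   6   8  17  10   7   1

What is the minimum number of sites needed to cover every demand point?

Coverage sets (demand points within 6 of each site):
  A: {#1, #5, #6}
  B: {#3, #7}
  C: {#4}
  D: {#4}
  E: {#2, #7}
No 3 sites suffice: every size-3 union leaves at least one demand point uncovered.
But {A, B, C, E} covers everything, so the minimum is 4.

4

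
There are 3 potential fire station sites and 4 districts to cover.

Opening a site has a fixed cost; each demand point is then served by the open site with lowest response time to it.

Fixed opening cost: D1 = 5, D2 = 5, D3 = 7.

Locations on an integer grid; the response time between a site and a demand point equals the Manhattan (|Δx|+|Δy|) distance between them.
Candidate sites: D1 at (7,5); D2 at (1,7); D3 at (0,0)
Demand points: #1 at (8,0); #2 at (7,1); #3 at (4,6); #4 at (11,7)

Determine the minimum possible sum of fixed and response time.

25

Open {D1}: assign each demand point to its cheapest open site.
  #1→D1 6, #2→D1 4, #3→D1 4, #4→D1 6
  response time 20, fixed 5 → total 25.
Compare {D1, D2}: response time 20 + fixed 10 = 30.
Compare {D1, D3}: response time 20 + fixed 12 = 32.
Compare {D1, D2, D3}: response time 20 + fixed 17 = 37.
All other subsets cost ≥ 30. Minimum total cost: 25.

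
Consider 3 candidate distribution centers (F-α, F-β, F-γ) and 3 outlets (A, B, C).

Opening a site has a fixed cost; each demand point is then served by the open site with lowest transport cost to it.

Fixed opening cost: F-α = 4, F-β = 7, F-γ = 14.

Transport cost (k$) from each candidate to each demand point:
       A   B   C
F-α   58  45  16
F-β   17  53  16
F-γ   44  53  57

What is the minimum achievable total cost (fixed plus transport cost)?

89

Open {F-α, F-β}: assign each demand point to its cheapest open site.
  A→F-β 17, B→F-α 45, C→F-α 16
  transport cost 78, fixed 11 → total 89.
Compare {F-β}: transport cost 86 + fixed 7 = 93.
Compare {F-α, F-β, F-γ}: transport cost 78 + fixed 25 = 103.
Compare {F-β, F-γ}: transport cost 86 + fixed 21 = 107.
All other subsets cost ≥ 93. Minimum total cost: 89.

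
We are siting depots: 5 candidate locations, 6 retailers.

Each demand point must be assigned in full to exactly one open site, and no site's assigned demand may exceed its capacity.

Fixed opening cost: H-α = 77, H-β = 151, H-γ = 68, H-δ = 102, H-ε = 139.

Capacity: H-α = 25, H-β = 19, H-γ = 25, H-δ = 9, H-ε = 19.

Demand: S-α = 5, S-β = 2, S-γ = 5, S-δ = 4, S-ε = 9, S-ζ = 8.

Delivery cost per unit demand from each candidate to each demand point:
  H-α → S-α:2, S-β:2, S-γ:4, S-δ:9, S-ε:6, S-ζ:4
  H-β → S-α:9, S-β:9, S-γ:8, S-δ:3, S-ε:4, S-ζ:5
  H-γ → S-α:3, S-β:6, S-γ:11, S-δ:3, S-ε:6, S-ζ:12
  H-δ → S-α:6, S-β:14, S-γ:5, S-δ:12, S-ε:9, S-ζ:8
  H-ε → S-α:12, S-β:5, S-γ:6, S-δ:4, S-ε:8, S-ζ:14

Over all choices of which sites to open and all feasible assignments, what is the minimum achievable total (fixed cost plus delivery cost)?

277

Open {H-α, H-γ}; cheapest assignment that respects the capacities:
  H-α (cap 25, load 20): S-α, S-β, S-γ, S-ζ — cost 5×2 + 2×2 + 5×4 + 8×4 = 66
  H-γ (cap 25, load 13): S-δ, S-ε — cost 4×3 + 9×6 = 66
  Shipping 132, fixed 145 → total 277.
  Any other capacity-feasible assignment to {H-α, H-γ} ships for at least 132.
Compare {H-α, H-β}: its best feasible assignment gives total 342.
Compare {H-α, H-δ}: its best feasible assignment gives total 352.
Every other set of open sites that can feasibly serve all demand totals ≥ 342 even under its best assignment. Minimum: 277.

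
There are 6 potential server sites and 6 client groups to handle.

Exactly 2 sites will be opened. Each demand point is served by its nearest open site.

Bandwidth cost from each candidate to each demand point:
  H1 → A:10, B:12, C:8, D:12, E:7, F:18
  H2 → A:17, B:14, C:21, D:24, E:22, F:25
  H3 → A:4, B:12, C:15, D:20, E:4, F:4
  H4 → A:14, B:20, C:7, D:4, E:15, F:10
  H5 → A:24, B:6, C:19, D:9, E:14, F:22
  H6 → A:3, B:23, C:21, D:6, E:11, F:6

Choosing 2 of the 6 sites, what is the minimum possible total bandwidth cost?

35

Open {H3, H4}.
  A→H3 4, B→H3 12, C→H4 7, D→H4 4, E→H3 4, F→H3 4  ⇒ total 35.
Compare {H1, H6}: total 42.
Compare {H3, H5}: total 42.
No size-2 selection does better; minimum is 35.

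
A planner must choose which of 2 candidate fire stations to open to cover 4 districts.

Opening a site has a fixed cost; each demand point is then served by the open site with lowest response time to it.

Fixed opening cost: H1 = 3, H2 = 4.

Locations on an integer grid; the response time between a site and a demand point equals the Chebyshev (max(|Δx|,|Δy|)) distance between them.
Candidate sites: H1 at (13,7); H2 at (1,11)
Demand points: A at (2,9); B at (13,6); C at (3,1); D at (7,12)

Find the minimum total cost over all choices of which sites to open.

Open {H1, H2}: assign each demand point to its cheapest open site.
  A→H2 2, B→H1 1, C→H1 10, D→H1 6
  response time 19, fixed 7 → total 26.
Compare {H1}: response time 28 + fixed 3 = 31.
Compare {H2}: response time 30 + fixed 4 = 34.

26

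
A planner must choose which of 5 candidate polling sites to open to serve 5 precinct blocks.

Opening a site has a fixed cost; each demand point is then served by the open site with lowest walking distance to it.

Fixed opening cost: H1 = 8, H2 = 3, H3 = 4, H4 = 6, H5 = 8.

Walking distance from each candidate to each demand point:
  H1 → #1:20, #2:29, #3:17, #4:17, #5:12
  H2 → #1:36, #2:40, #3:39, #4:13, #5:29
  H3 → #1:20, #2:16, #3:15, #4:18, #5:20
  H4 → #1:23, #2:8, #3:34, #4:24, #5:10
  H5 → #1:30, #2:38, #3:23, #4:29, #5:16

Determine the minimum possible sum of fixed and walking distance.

Open {H2, H3, H4}: assign each demand point to its cheapest open site.
  #1→H3 20, #2→H4 8, #3→H3 15, #4→H2 13, #5→H4 10
  walking distance 66, fixed 13 → total 79.
Compare {H3, H4}: walking distance 71 + fixed 10 = 81.
Compare {H1, H2, H4}: walking distance 68 + fixed 17 = 85.
Compare {H1, H4}: walking distance 72 + fixed 14 = 86.
All other subsets cost ≥ 81. Minimum total cost: 79.

79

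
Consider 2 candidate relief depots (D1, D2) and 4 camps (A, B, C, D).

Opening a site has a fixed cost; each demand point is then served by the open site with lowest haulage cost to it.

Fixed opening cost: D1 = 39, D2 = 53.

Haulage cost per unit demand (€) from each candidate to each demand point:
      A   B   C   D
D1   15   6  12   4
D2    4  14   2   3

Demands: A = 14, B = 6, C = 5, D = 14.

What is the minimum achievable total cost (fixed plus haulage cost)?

Open {D1, D2}: assign each demand point to its cheapest open site.
  A→D2 14×4=56, B→D1 6×6=36, C→D2 5×2=10, D→D2 14×3=42
  haulage cost 144, fixed 92 → total 236.
Compare {D2}: haulage cost 192 + fixed 53 = 245.
Compare {D1}: haulage cost 362 + fixed 39 = 401.

236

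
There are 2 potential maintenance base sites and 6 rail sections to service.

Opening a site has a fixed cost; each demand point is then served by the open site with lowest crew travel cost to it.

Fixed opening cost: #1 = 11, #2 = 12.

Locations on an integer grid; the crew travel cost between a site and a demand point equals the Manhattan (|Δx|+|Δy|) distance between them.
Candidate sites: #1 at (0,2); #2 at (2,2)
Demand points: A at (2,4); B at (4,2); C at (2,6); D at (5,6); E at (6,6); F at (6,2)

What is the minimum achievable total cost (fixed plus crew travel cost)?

Open {#2}: assign each demand point to its cheapest open site.
  A→#2 2, B→#2 2, C→#2 4, D→#2 7, E→#2 8, F→#2 4
  crew travel cost 27, fixed 12 → total 39.
Compare {#1}: crew travel cost 39 + fixed 11 = 50.
Compare {#1, #2}: crew travel cost 27 + fixed 23 = 50.

39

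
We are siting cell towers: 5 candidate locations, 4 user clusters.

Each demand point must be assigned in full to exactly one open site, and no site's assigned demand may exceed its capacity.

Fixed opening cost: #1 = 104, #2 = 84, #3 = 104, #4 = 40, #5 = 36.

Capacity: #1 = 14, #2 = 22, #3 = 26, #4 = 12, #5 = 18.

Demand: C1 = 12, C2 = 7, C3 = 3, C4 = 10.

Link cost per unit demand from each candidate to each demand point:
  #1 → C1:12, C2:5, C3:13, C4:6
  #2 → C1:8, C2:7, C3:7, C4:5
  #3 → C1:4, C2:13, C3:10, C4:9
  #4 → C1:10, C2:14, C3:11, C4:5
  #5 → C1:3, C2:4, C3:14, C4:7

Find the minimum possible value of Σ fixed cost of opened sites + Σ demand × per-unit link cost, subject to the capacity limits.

Open {#2, #5}; cheapest assignment that respects the capacities:
  #2 (cap 22, load 20): C2, C3, C4 — cost 7×7 + 3×7 + 10×5 = 120
  #5 (cap 18, load 12): C1 — cost 12×3 = 36
  Shipping 156, fixed 120 → total 276.
  Any other capacity-feasible assignment to {#2, #5} ships for at least 156.
Compare {#3, #5}: its best feasible assignment gives total 316.
Compare {#2, #4, #5}: its best feasible assignment gives total 316.
Every other set of open sites that can feasibly serve all demand totals ≥ 316 even under its best assignment. Minimum: 276.

276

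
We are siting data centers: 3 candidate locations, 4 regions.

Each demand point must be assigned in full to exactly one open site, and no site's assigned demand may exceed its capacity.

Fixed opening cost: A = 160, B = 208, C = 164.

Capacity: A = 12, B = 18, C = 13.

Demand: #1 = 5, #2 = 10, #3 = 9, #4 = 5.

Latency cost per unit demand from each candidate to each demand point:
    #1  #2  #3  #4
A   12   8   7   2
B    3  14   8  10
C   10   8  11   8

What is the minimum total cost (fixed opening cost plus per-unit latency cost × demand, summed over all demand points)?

Open {A, B, C}; cheapest assignment that respects the capacities:
  A (cap 12, load 5): #4 — cost 5×2 = 10
  B (cap 18, load 14): #1, #3 — cost 5×3 + 9×8 = 87
  C (cap 13, load 10): #2 — cost 10×8 = 80
  Shipping 177, fixed 532 → total 709.
  Any other capacity-feasible assignment to {A, B, C} ships for at least 177.
Total demand is 29; every other set of sites either has combined capacity below 29 or cannot fit the demands without splitting one across sites, so {A, B, C} is the only feasible choice of open sites. Minimum: 709.

709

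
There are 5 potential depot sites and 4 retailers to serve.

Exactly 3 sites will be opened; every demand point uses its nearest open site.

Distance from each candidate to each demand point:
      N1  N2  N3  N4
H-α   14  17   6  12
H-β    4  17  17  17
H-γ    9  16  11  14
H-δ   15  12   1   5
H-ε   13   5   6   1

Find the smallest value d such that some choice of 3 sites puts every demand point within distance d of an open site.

Open {H-β, H-δ, H-ε}.
  Farthest demand point is N2 at distance 5 (to H-ε); all others are ≤ 5.
With {H-α, H-β, H-ε} the worst case is 6.
With {H-β, H-γ, H-ε} the worst case is 6.
No size-3 selection achieves below 5.

5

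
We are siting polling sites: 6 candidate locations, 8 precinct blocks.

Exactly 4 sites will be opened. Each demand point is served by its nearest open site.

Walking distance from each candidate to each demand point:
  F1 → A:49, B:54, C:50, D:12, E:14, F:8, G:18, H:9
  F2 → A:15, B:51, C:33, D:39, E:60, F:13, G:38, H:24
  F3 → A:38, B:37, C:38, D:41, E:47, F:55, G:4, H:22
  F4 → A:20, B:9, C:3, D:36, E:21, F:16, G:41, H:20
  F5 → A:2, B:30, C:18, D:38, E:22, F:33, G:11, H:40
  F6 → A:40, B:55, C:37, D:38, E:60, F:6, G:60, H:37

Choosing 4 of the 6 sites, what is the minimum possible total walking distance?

61

Open {F1, F3, F4, F5}.
  A→F5 2, B→F4 9, C→F4 3, D→F1 12, E→F1 14, F→F1 8, G→F3 4, H→F1 9  ⇒ total 61.
Compare {F1, F4, F5, F6}: total 66.
Compare {F1, F2, F4, F5}: total 68.
No size-4 selection does better; minimum is 61.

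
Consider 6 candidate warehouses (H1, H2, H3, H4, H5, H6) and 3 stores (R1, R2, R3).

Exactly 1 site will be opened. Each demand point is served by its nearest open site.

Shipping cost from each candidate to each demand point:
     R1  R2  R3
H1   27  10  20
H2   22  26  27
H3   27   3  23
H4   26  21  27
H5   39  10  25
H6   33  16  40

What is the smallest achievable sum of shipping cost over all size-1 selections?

53

Open {H3}.
  R1→H3 27, R2→H3 3, R3→H3 23  ⇒ total 53.
Compare {H1}: total 57.
Compare {H4}: total 74.
No size-1 selection does better; minimum is 53.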